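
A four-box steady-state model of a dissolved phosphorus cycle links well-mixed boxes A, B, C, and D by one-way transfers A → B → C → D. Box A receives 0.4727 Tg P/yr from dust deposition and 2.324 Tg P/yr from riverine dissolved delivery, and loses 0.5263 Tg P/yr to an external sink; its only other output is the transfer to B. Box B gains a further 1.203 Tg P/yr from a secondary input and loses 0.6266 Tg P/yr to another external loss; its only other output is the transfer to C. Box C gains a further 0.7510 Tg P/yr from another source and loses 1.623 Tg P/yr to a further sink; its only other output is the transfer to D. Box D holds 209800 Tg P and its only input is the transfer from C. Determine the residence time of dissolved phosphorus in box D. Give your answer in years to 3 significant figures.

106000 yr

Box A: F(A→B) = (0.4727 + 2.324) − 0.5263 = 2.2704 Tg P/yr.
Box B: F(B→C) = (2.2704 + 1.203) − 0.6266 = 2.8468 Tg P/yr.
Box C: F(C→D) = (2.8468 + 0.7510) − 1.623 = 1.9748 Tg P/yr.
Box D throughput = its input = 1.9748 Tg P/yr; τ = 209800 / 1.9748 = 106200 yr.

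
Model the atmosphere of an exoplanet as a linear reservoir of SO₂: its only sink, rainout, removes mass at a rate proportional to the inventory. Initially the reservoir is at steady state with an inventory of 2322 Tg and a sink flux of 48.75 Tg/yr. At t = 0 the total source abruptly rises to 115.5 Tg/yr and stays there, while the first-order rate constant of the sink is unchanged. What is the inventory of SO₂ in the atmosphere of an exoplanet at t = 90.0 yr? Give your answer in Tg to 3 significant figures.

Residence time τ = M₀/F₀ = 47.63 yr. The eventual steady state is M_∞ = M₀·(F₁/F₀) = 2322 × 115.5/48.75 = 5501.4 Tg.
The anomaly ΔM(t) = M(t) − M_∞ decays as ΔM₀·e^(−t/τ) with ΔM₀ = 2322 − 5501.4 = −3179 Tg.
At t = 90.0 yr, e^(−t/τ) = e^(−1.890) = 0.1511, so ΔM = −480.5 Tg and M = 5501.4 − 480.5 = 5020.8 Tg.

5020 Tg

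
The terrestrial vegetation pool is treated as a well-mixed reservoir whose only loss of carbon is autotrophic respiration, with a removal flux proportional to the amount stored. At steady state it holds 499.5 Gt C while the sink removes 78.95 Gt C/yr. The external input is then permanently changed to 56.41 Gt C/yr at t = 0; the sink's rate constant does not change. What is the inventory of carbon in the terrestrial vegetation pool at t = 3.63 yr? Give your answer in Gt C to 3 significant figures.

437 Gt C

τ = M₀/F₀ = 499.5/78.95 = 6.327 yr; rate constant k = 1/τ.
New steady state M_∞ = F₁/k = F₁·τ = 56.41 × 6.327 = 356.89 Gt C.
M(t) = M_∞ + (M₀ − M_∞)·e^(−t/τ); t/τ = 3.63/6.327 = 0.5738, so e^(−t/τ) = 0.5634.
M(t) = 356.89 + 142.6 × 0.5634 = 437.24 Gt C.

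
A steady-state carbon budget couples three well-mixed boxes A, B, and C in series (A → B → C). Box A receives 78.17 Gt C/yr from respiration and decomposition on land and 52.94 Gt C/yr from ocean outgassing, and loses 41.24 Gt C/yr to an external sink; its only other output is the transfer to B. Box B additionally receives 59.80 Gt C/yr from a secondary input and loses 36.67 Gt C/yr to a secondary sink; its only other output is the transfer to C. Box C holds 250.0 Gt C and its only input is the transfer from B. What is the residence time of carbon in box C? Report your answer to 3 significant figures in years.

2.21 yr

Box A: F(A→B) = (78.17 + 52.94) − 41.24 = 89.870 Gt C/yr.
Box B: F(B→C) = (89.870 + 59.80) − 36.67 = 113.00 Gt C/yr.
Box C throughput = its input = 113.00 Gt C/yr; τ = 250.0 / 113.00 = 2.212 yr.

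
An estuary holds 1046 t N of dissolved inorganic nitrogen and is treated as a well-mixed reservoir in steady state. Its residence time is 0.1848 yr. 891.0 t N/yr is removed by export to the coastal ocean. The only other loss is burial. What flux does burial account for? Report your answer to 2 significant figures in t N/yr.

4800 t N/yr

Total removal F = M/τ = 1046 / 0.1848 = 5660 t N/yr.
Burial = F − (891.0) = 5660 − 891.0 = 4769 t N/yr.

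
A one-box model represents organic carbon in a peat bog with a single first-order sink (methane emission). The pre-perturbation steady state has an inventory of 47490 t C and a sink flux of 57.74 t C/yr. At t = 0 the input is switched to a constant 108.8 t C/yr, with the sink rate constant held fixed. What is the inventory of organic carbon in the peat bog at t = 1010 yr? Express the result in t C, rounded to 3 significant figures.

77200 t C

Residence time τ = M₀/F₀ = 822.5 yr. The eventual steady state is M_∞ = M₀·(F₁/F₀) = 47490 × 108.8/57.74 = 89486 t C.
The anomaly ΔM(t) = M(t) − M_∞ decays as ΔM₀·e^(−t/τ) with ΔM₀ = 47490 − 89486 = −42000 t C.
At t = 1010 yr, e^(−t/τ) = e^(−1.228) = 0.2929, so ΔM = −12300 t C and M = 89486 − 12300 = 77186 t C.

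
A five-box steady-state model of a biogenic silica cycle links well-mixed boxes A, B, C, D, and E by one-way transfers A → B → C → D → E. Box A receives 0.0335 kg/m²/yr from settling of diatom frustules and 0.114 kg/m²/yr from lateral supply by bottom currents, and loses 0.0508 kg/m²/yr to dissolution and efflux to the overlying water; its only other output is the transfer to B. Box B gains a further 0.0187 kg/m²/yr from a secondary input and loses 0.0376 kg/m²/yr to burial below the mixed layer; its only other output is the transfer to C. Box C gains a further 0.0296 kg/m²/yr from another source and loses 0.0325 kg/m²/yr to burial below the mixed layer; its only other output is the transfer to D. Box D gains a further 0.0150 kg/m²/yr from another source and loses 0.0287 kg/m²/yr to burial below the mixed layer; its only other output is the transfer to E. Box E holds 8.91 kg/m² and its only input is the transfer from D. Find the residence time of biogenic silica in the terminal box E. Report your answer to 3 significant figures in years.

Box A: F(A→B) = (0.0335 + 0.114) − 0.0508 = 0.096700 kg/m²/yr.
Box B: F(B→C) = (0.096700 + 0.0187) − 0.0376 = 0.077800 kg/m²/yr.
Box C: F(C→D) = (0.077800 + 0.0296) − 0.0325 = 0.074900 kg/m²/yr.
Box D: F(D→E) = (0.074900 + 0.0150) − 0.0287 = 0.061200 kg/m²/yr.
Box E throughput = its input = 0.061200 kg/m²/yr; τ = 8.91 / 0.061200 = 145.6 yr.

146 yr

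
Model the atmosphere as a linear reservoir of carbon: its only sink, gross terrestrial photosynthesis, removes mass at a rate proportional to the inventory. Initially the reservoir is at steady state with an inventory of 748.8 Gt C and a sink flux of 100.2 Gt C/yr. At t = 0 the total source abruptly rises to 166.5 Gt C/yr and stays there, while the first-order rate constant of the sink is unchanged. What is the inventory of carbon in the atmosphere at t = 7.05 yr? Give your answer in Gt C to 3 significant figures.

1050 Gt C

The sink rate constant is k = F₀/M₀ = 100.2/748.8 = 0.1338 yr⁻¹.
Solving dM/dt = F₁ − kM with M(0) = M₀ gives M(t) = F₁/k + (M₀ − F₁/k)·e^(−kt).
F₁/k = 166.5/0.1338 = 1244.3 Gt C; kt = 0.1338 × 7.05 = 0.9434, e^(−kt) = 0.3893.
M(7.05) = 1244.3 + (748.8 − 1244.3) × 0.3893 = 1244.3 − 192.9 = 1051.4 Gt C.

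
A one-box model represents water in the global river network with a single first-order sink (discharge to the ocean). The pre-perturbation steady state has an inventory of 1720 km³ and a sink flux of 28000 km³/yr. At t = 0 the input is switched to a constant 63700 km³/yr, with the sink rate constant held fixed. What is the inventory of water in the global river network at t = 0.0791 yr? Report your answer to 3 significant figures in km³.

3310 km³

Residence time τ = M₀/F₀ = 0.06143 yr. The eventual steady state is M_∞ = M₀·(F₁/F₀) = 1720 × 63700/28000 = 3913.0 km³.
The anomaly ΔM(t) = M(t) − M_∞ decays as ΔM₀·e^(−t/τ) with ΔM₀ = 1720 − 3913.0 = −2193 km³.
At t = 0.0791 yr, e^(−t/τ) = e^(−1.288) = 0.2759, so ΔM = −605.1 km³ and M = 3913.0 − 605.1 = 3307.9 km³.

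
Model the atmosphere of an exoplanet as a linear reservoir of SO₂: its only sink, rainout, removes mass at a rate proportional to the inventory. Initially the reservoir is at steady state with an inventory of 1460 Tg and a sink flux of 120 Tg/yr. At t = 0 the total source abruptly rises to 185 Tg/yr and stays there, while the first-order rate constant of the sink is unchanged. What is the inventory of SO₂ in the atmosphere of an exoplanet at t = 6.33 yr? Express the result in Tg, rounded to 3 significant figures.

τ = M₀/F₀ = 1460/120 = 12.17 yr; rate constant k = 1/τ.
New steady state M_∞ = F₁/k = F₁·τ = 185 × 12.17 = 2250.8 Tg.
M(t) = M_∞ + (M₀ − M_∞)·e^(−t/τ); t/τ = 6.33/12.17 = 0.5203, so e^(−t/τ) = 0.5944.
M(t) = 2250.8 − 790.8 × 0.5944 = 1780.8 Tg.

1780 Tg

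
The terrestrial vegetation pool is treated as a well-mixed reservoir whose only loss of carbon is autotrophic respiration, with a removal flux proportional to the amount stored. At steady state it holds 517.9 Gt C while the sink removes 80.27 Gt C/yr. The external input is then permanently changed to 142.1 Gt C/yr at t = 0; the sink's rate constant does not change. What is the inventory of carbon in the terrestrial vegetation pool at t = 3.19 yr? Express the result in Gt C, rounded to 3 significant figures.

The sink rate constant is k = F₀/M₀ = 80.27/517.9 = 0.1550 yr⁻¹.
Solving dM/dt = F₁ − kM with M(0) = M₀ gives M(t) = F₁/k + (M₀ − F₁/k)·e^(−kt).
F₁/k = 142.1/0.1550 = 916.83 Gt C; kt = 0.1550 × 3.19 = 0.4944, e^(−kt) = 0.6099.
M(3.19) = 916.83 + (517.9 − 916.83) × 0.6099 = 916.83 − 243.3 = 673.51 Gt C.

674 Gt C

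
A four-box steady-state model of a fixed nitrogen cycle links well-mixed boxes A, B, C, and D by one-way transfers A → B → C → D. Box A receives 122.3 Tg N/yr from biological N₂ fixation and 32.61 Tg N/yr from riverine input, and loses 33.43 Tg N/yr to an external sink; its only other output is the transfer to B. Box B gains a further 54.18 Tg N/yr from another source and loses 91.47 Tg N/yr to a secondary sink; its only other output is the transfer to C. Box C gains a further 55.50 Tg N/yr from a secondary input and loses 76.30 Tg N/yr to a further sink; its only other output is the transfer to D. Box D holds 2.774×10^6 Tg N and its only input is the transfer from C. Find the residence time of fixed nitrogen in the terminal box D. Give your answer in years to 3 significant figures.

43800 yr

Box A: F(A→B) = (122.3 + 32.61) − 33.43 = 121.48 Tg N/yr.
Box B: F(B→C) = (121.48 + 54.18) − 91.47 = 84.190 Tg N/yr.
Box C: F(C→D) = (84.190 + 55.50) − 76.30 = 63.390 Tg N/yr.
Box D throughput = its input = 63.390 Tg N/yr; τ = 2.774×10^6 / 63.390 = 43760 yr.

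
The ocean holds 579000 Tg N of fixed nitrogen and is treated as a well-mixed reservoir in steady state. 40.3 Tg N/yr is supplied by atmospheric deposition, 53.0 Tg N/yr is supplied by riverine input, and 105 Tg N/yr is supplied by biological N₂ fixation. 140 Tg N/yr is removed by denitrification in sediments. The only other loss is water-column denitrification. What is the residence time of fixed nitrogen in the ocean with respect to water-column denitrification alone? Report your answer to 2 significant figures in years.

At steady state ΣF_in = ΣF_out.
ΣF_in = 40.3 + 53.0 + 105 = 198.30 Tg N/yr.
Water-column denitrification flux = ΣF_in − (140) = 198.30 − 140.0 = 58.30 Tg N/yr.
τ = M / F = 579000 / 58.30 = 9931 yr.

9900 yr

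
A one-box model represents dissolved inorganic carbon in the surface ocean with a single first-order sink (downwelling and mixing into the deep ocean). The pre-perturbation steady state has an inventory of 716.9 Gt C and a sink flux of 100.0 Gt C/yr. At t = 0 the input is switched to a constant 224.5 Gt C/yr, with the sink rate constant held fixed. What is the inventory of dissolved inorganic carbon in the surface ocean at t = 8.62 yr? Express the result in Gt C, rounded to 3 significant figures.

1340 Gt C

The sink rate constant is k = F₀/M₀ = 100.0/716.9 = 0.1395 yr⁻¹.
Solving dM/dt = F₁ − kM with M(0) = M₀ gives M(t) = F₁/k + (M₀ − F₁/k)·e^(−kt).
F₁/k = 224.5/0.1395 = 1609.4 Gt C; kt = 0.1395 × 8.62 = 1.202, e^(−kt) = 0.3005.
M(8.62) = 1609.4 + (716.9 − 1609.4) × 0.3005 = 1609.4 − 268.2 = 1341.3 Gt C.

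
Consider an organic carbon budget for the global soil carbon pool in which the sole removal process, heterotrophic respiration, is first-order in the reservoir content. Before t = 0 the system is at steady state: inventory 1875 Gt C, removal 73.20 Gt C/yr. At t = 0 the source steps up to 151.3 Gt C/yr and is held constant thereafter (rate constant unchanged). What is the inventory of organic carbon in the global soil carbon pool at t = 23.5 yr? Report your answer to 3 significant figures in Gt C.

3080 Gt C

τ = M₀/F₀ = 1875/73.20 = 25.61 yr; rate constant k = 1/τ.
New steady state M_∞ = F₁/k = F₁·τ = 151.3 × 25.61 = 3875.5 Gt C.
M(t) = M_∞ + (M₀ − M_∞)·e^(−t/τ); t/τ = 23.5/25.61 = 0.9174, so e^(−t/τ) = 0.3995.
M(t) = 3875.5 − 2001 × 0.3995 = 3076.2 Gt C.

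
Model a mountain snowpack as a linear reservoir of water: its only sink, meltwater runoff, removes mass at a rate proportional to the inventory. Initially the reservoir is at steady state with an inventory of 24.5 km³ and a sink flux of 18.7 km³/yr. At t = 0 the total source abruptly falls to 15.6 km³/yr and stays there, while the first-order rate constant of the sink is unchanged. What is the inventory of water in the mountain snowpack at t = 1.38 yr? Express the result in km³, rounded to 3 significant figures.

21.9 km³

Residence time τ = M₀/F₀ = 1.310 yr. The eventual steady state is M_∞ = M₀·(F₁/F₀) = 24.5 × 15.6/18.7 = 20.439 km³.
The anomaly ΔM(t) = M(t) − M_∞ decays as ΔM₀·e^(−t/τ) with ΔM₀ = 24.5 − 20.439 = 4.061 km³.
At t = 1.38 yr, e^(−t/τ) = e^(−1.053) = 0.3488, so ΔM = 1.417 km³ and M = 20.439 + 1.417 = 21.855 km³.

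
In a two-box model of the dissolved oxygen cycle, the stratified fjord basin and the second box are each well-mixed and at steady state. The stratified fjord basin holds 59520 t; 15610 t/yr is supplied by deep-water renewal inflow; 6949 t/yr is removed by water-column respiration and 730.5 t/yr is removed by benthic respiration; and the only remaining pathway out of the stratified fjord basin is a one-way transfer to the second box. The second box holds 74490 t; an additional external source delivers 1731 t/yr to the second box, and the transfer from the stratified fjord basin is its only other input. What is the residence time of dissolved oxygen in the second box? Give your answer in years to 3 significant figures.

Balance the stratified fjord basin: ΣF_in = 15610 t/yr.
Transfer to the second box = ΣF_in − (6949 + 730.5) = 7930.5 t/yr.
Total input to the second box = 7930.5 + 1731 = 9661.5 t/yr; at steady state this equals its total output.
τ = M / F = 74490 / 9661.5 = 7.710 yr.

7.71 yr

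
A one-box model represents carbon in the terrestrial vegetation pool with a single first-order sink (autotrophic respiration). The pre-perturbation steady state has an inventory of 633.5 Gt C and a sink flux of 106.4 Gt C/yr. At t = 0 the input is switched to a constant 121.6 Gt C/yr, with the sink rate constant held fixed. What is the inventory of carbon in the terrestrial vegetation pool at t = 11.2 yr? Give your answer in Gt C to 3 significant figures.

τ = M₀/F₀ = 633.5/106.4 = 5.954 yr; rate constant k = 1/τ.
New steady state M_∞ = F₁/k = F₁·τ = 121.6 × 5.954 = 724.00 Gt C.
M(t) = M_∞ + (M₀ − M_∞)·e^(−t/τ); t/τ = 11.2/5.954 = 1.881, so e^(−t/τ) = 0.1524.
M(t) = 724.00 − 90.50 × 0.1524 = 710.21 Gt C.

710 Gt C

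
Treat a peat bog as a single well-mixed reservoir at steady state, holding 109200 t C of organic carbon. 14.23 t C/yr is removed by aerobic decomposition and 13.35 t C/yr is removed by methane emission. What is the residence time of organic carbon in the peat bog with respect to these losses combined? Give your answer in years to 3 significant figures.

Total removal = 14.23 + 13.35 = 27.580 t C/yr.
τ = M / ΣF_out = 109200 / 27.580 = 3959 yr.

3960 yr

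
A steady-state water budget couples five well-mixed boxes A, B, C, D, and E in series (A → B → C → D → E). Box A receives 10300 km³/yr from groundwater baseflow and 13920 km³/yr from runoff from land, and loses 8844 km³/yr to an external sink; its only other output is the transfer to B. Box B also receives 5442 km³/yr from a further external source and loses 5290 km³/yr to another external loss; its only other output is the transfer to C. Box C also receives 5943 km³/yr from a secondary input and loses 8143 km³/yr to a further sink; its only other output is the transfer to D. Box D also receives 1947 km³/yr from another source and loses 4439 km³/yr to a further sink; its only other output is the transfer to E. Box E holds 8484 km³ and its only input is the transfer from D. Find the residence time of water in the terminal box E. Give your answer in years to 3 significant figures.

Box A: F(A→B) = (10300 + 13920) − 8844 = 15376 km³/yr.
Box B: F(B→C) = (15376 + 5442) − 5290 = 15528 km³/yr.
Box C: F(C→D) = (15528 + 5943) − 8143 = 13328 km³/yr.
Box D: F(D→E) = (13328 + 1947) − 4439 = 10836 km³/yr.
Box E throughput = its input = 10836 km³/yr; τ = 8484 / 10836 = 0.7829 yr.

0.783 yr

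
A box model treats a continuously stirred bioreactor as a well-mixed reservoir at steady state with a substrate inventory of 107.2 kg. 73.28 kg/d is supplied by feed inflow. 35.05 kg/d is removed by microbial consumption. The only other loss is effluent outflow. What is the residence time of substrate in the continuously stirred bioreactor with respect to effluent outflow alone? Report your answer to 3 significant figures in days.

At steady state ΣF_in = ΣF_out.
ΣF_in = 73.280 kg/d.
Effluent outflow flux = ΣF_in − (35.05) = 73.280 − 35.05 = 38.23 kg/d.
τ = M / F = 107.2 / 38.23 = 2.804 d.

2.80 d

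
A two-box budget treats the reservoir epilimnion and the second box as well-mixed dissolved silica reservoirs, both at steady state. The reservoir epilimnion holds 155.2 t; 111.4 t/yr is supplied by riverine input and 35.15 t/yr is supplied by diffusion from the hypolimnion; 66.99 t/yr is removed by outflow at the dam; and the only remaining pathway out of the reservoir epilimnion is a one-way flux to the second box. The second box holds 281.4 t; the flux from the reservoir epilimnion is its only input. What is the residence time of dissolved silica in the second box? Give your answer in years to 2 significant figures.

Balance the reservoir epilimnion: ΣF_in = 111.4 + 35.15 = 146.55 t/yr.
Flux to the second box = ΣF_in − (66.99) = 79.560 t/yr.
At steady state the output of the second box equals its input, 79.560 t/yr.
τ = M / F = 281.4 / 79.560 = 3.537 yr.

3.5 yr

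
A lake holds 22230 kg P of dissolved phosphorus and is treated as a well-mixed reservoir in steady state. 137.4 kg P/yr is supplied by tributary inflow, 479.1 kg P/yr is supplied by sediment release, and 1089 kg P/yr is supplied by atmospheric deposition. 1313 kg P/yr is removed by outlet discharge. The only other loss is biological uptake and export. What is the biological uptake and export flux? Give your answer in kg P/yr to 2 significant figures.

At steady state ΣF_in = ΣF_out.
ΣF_in = 137.4 + 479.1 + 1089 = 1705.5 kg P/yr.
Biological uptake and export flux = ΣF_in − (1313) = 1705.5 − 1313 = 392.5 kg P/yr.

390 kg P/yr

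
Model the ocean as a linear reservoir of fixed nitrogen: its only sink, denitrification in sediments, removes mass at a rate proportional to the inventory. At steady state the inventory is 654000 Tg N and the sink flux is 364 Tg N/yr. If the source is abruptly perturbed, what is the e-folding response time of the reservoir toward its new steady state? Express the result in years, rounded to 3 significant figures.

1800 yr

For a linear reservoir the response time equals the residence time τ = M/F.
τ = 654000 / 364 = 1797 yr.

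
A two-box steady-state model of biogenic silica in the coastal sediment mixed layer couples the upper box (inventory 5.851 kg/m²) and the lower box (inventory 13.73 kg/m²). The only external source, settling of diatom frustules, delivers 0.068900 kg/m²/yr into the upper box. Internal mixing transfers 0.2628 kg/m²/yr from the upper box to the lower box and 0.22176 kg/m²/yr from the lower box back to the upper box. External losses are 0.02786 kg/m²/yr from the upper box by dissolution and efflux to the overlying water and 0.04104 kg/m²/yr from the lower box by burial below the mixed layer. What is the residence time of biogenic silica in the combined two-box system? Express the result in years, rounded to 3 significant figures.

Residence time in the combined system uses the total inventory and the total *external* removal — internal exchanges between the two boxes cancel.
M_total = 5.851 + 13.73 = 19.581 kg/m².
ΣF_external_out = 0.02786 + 0.04104 = 0.068900 kg/m²/yr.
τ = M_total / ΣF_ext = 19.581 / 0.068900 = 284.2 yr.

284 yr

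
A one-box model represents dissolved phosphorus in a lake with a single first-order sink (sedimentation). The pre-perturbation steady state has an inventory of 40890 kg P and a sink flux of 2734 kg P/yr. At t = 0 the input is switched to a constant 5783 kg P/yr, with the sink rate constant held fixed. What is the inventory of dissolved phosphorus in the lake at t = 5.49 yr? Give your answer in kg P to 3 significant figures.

The sink rate constant is k = F₀/M₀ = 2734/40890 = 0.06686 yr⁻¹.
Solving dM/dt = F₁ − kM with M(0) = M₀ gives M(t) = F₁/k + (M₀ − F₁/k)·e^(−kt).
F₁/k = 5783/0.06686 = 86491 kg P; kt = 0.06686 × 5.49 = 0.3671, e^(−kt) = 0.6928.
M(5.49) = 86491 + (40890 − 86491) × 0.6928 = 86491 − 31590 = 54901 kg P.

54900 kg P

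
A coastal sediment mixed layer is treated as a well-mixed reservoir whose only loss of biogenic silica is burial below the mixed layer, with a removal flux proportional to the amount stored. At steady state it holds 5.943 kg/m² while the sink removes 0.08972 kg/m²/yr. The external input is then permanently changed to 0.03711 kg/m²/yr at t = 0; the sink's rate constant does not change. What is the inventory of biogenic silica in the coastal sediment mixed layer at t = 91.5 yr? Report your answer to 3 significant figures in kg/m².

The sink rate constant is k = F₀/M₀ = 0.08972/5.943 = 0.01510 yr⁻¹.
Solving dM/dt = F₁ − kM with M(0) = M₀ gives M(t) = F₁/k + (M₀ − F₁/k)·e^(−kt).
F₁/k = 0.03711/0.01510 = 2.4581 kg/m²; kt = 0.01510 × 91.5 = 1.381, e^(−kt) = 0.2512.
M(91.5) = 2.4581 + (5.943 − 2.4581) × 0.2512 = 2.4581 + 0.8755 = 3.3337 kg/m².

3.33 kg/m²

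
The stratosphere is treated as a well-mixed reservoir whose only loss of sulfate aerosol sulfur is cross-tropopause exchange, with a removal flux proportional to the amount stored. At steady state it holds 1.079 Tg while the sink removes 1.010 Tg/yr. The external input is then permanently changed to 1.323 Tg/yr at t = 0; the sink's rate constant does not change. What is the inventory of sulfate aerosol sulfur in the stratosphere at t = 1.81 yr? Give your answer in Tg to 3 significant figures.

1.35 Tg

The sink rate constant is k = F₀/M₀ = 1.010/1.079 = 0.9361 yr⁻¹.
Solving dM/dt = F₁ − kM with M(0) = M₀ gives M(t) = F₁/k + (M₀ − F₁/k)·e^(−kt).
F₁/k = 1.323/0.9361 = 1.4134 Tg; kt = 0.9361 × 1.81 = 1.694, e^(−kt) = 0.1837.
M(1.81) = 1.4134 + (1.079 − 1.4134) × 0.1837 = 1.4134 − 0.06144 = 1.3519 Tg.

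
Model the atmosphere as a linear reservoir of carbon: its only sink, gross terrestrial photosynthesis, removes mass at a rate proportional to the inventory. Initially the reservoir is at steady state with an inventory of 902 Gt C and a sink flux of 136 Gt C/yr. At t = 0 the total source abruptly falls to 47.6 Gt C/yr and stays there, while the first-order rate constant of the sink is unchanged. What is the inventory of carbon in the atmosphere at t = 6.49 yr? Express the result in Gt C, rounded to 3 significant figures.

τ = M₀/F₀ = 902/136 = 6.632 yr; rate constant k = 1/τ.
New steady state M_∞ = F₁/k = F₁·τ = 47.6 × 6.632 = 315.70 Gt C.
M(t) = M_∞ + (M₀ − M_∞)·e^(−t/τ); t/τ = 6.49/6.632 = 0.9785, so e^(−t/τ) = 0.3759.
M(t) = 315.70 + 586.3 × 0.3759 = 536.07 Gt C.

536 Gt C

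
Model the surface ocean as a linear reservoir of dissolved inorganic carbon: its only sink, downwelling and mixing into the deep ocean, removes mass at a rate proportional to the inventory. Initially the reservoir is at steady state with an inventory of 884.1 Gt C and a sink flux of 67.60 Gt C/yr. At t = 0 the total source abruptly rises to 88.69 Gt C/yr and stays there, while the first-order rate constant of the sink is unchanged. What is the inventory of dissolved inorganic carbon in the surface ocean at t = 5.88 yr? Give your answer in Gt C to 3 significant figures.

Residence time τ = M₀/F₀ = 13.08 yr. The eventual steady state is M_∞ = M₀·(F₁/F₀) = 884.1 × 88.69/67.60 = 1159.9 Gt C.
The anomaly ΔM(t) = M(t) − M_∞ decays as ΔM₀·e^(−t/τ) with ΔM₀ = 884.1 − 1159.9 = −275.8 Gt C.
At t = 5.88 yr, e^(−t/τ) = e^(−0.4496) = 0.6379, so ΔM = −175.9 Gt C and M = 1159.9 − 175.9 = 983.98 Gt C.

984 Gt C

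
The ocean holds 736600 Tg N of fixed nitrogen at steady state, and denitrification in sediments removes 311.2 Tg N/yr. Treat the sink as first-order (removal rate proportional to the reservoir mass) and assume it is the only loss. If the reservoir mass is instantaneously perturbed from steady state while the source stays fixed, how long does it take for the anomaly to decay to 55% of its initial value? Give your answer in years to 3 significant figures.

For a linear reservoir the anomaly decays as exp(−t/τ) with τ = M/F = 736600/311.2 = 2367 yr.
exp(−t/τ) = 0.55 ⇒ t = −τ ln(0.55) = 2367 × 0.5978 = 1415 yr.

1420 yr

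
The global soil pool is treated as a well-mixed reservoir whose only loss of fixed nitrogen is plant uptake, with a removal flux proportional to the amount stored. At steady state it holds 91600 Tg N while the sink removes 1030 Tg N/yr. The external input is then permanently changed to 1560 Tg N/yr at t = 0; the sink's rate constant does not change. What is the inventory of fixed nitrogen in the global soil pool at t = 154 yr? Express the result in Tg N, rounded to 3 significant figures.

τ = M₀/F₀ = 91600/1030 = 88.93 yr; rate constant k = 1/τ.
New steady state M_∞ = F₁/k = F₁·τ = 1560 × 88.93 = 138730 Tg N.
M(t) = M_∞ + (M₀ − M_∞)·e^(−t/τ); t/τ = 154/88.93 = 1.732, so e^(−t/τ) = 0.1770.
M(t) = 138730 − 47130 × 0.1770 = 130390 Tg N.

130000 Tg N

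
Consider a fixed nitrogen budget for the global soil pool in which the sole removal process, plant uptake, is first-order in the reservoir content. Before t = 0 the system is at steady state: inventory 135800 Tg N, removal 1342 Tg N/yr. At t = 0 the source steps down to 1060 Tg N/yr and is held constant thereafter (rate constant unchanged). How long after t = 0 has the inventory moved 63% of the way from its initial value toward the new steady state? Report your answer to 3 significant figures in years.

101 yr

τ = M₀/F₀ = 135800/1342 = 101.2 yr.
The remaining gap fraction is e^(−t/τ); 63% covered ⇒ e^(−t/τ) = 0.370.
t = −τ ln(0.370) = 101.2 × 0.9943 = 100.6 yr.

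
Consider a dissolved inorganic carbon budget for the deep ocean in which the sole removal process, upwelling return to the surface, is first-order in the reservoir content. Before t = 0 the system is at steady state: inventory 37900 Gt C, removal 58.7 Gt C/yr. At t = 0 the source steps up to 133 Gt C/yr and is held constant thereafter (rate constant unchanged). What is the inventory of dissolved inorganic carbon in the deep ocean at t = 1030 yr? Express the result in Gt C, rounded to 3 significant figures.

τ = M₀/F₀ = 37900/58.7 = 645.7 yr; rate constant k = 1/τ.
New steady state M_∞ = F₁/k = F₁·τ = 133 × 645.7 = 85872 Gt C.
M(t) = M_∞ + (M₀ − M_∞)·e^(−t/τ); t/τ = 1030/645.7 = 1.595, so e^(−t/τ) = 0.2029.
M(t) = 85872 − 47970 × 0.2029 = 76141 Gt C.

76100 Gt C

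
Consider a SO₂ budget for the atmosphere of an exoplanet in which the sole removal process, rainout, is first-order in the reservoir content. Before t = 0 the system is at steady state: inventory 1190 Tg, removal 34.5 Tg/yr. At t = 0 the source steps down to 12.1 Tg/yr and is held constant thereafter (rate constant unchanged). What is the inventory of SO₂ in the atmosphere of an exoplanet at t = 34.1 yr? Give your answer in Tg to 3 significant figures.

τ = M₀/F₀ = 1190/34.5 = 34.49 yr; rate constant k = 1/τ.
New steady state M_∞ = F₁/k = F₁·τ = 12.1 × 34.49 = 417.36 Tg.
M(t) = M_∞ + (M₀ − M_∞)·e^(−t/τ); t/τ = 34.1/34.49 = 0.9886, so e^(−t/τ) = 0.3721.
M(t) = 417.36 + 772.6 × 0.3721 = 704.85 Tg.

705 Tg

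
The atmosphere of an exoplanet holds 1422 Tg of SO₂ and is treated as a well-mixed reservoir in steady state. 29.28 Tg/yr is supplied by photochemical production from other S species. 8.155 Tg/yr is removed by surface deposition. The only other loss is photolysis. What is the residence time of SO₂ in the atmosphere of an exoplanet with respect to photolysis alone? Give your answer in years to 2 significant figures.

At steady state ΣF_in = ΣF_out.
ΣF_in = 29.280 Tg/yr.
Photolysis flux = ΣF_in − (8.155) = 29.280 − 8.155 = 21.12 Tg/yr.
τ = M / F = 1422 / 21.12 = 67.31 yr.

67 yr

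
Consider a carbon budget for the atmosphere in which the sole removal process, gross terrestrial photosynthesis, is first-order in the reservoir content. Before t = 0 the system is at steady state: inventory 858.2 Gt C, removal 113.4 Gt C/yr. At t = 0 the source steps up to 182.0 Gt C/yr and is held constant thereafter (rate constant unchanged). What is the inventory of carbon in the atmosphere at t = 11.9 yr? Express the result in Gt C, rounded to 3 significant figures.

1270 Gt C

The sink rate constant is k = F₀/M₀ = 113.4/858.2 = 0.1321 yr⁻¹.
Solving dM/dt = F₁ − kM with M(0) = M₀ gives M(t) = F₁/k + (M₀ − F₁/k)·e^(−kt).
F₁/k = 182.0/0.1321 = 1377.4 Gt C; kt = 0.1321 × 11.9 = 1.572, e^(−kt) = 0.2075.
M(11.9) = 1377.4 + (858.2 − 1377.4) × 0.2075 = 1377.4 − 107.7 = 1269.6 Gt C.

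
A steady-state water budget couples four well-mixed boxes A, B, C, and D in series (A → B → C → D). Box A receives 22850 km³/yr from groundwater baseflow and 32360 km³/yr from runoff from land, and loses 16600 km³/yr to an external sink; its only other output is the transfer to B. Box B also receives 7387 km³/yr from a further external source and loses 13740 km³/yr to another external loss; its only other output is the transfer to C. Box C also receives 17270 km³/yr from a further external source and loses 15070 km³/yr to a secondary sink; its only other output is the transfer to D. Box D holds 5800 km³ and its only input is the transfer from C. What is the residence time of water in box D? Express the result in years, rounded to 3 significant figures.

0.168 yr

Box A: F(A→B) = (22850 + 32360) − 16600 = 38610 km³/yr.
Box B: F(B→C) = (38610 + 7387) − 13740 = 32257 km³/yr.
Box C: F(C→D) = (32257 + 17270) − 15070 = 34457 km³/yr.
Box D throughput = its input = 34457 km³/yr; τ = 5800 / 34457 = 0.1683 yr.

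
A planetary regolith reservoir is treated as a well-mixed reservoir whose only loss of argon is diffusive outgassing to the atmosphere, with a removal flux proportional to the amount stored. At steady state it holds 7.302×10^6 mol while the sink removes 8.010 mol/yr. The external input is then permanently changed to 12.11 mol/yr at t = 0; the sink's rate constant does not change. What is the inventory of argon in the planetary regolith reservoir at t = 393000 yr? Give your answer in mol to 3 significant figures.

τ = M₀/F₀ = 7.302×10^6/8.010 = 911600 yr; rate constant k = 1/τ.
New steady state M_∞ = F₁/k = F₁·τ = 12.11 × 911600 = 1.1040×10^7 mol.
M(t) = M_∞ + (M₀ − M_∞)·e^(−t/τ); t/τ = 393000/911600 = 0.4311, so e^(−t/τ) = 0.6498.
M(t) = 1.1040×10^7 − 3.738×10^6 × 0.6498 = 8.6109×10^6 mol.

8.61×10^6 mol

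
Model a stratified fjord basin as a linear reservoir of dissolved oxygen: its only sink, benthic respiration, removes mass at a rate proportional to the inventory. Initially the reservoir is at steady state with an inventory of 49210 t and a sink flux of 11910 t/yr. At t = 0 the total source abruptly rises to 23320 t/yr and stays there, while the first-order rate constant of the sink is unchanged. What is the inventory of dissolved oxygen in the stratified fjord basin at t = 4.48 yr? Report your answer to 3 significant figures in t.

τ = M₀/F₀ = 49210/11910 = 4.132 yr; rate constant k = 1/τ.
New steady state M_∞ = F₁/k = F₁·τ = 23320 × 4.132 = 96354 t.
M(t) = M_∞ + (M₀ − M_∞)·e^(−t/τ); t/τ = 4.48/4.132 = 1.084, so e^(−t/τ) = 0.3381.
M(t) = 96354 − 47140 × 0.3381 = 80412 t.

80400 t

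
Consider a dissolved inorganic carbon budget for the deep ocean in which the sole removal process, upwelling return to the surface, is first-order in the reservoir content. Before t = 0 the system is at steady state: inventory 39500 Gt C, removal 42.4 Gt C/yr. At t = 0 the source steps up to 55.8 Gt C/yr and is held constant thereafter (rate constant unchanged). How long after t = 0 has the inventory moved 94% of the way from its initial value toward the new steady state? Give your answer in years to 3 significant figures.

τ = M₀/F₀ = 39500/42.4 = 931.6 yr.
The remaining gap fraction is e^(−t/τ); 94% covered ⇒ e^(−t/τ) = 0.0600.
t = −τ ln(0.0600) = 931.6 × 2.813 = 2621 yr.

2620 yr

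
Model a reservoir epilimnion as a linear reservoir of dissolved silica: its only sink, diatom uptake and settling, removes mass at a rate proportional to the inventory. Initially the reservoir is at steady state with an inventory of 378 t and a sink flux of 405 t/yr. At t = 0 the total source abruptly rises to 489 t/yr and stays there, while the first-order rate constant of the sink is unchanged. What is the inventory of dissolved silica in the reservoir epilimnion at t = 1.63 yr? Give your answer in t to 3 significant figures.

Residence time τ = M₀/F₀ = 0.9333 yr. The eventual steady state is M_∞ = M₀·(F₁/F₀) = 378 × 489/405 = 456.40 t.
The anomaly ΔM(t) = M(t) − M_∞ decays as ΔM₀·e^(−t/τ) with ΔM₀ = 378 − 456.40 = −78.40 t.
At t = 1.63 yr, e^(−t/τ) = e^(−1.746) = 0.1744, so ΔM = −13.67 t and M = 456.40 − 13.67 = 442.73 t.

443 t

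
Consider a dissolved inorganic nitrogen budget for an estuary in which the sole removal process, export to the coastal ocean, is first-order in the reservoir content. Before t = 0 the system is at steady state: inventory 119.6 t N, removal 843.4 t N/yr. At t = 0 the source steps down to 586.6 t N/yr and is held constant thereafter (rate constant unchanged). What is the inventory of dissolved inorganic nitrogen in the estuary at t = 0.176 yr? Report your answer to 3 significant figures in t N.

The sink rate constant is k = F₀/M₀ = 843.4/119.6 = 7.052 yr⁻¹.
Solving dM/dt = F₁ − kM with M(0) = M₀ gives M(t) = F₁/k + (M₀ − F₁/k)·e^(−kt).
F₁/k = 586.6/7.052 = 83.184 t N; kt = 7.052 × 0.176 = 1.241, e^(−kt) = 0.2891.
M(0.176) = 83.184 + (119.6 − 83.184) × 0.2891 = 83.184 + 10.53 = 93.710 t N.

93.7 t N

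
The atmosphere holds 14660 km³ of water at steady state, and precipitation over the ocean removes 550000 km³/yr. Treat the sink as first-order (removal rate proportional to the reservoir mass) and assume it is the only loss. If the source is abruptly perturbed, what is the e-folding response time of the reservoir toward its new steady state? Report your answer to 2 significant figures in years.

For a linear reservoir the response time equals the residence time τ = M/F.
τ = 14660 / 550000 = 0.02665 yr.

0.027 yr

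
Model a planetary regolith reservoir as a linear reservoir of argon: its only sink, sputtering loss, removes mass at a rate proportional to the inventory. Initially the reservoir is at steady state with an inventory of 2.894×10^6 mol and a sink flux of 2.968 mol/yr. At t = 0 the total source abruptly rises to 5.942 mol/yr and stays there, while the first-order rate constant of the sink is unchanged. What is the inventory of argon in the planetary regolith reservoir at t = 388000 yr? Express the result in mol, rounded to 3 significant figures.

3.85×10^6 mol

τ = M₀/F₀ = 2.894×10^6/2.968 = 975100 yr; rate constant k = 1/τ.
New steady state M_∞ = F₁/k = F₁·τ = 5.942 × 975100 = 5.7939×10^6 mol.
M(t) = M_∞ + (M₀ − M_∞)·e^(−t/τ); t/τ = 388000/975100 = 0.3979, so e^(−t/τ) = 0.6717.
M(t) = 5.7939×10^6 − 2.900×10^6 × 0.6717 = 3.8460×10^6 mol.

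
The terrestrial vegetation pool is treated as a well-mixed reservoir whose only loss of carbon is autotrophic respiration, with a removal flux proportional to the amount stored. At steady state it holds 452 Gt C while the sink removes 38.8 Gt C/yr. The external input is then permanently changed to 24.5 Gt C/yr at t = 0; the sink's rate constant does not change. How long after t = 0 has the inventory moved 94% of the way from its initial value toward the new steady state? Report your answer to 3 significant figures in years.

32.8 yr

τ = M₀/F₀ = 452/38.8 = 11.65 yr.
The remaining gap fraction is e^(−t/τ); 94% covered ⇒ e^(−t/τ) = 0.0600.
t = −τ ln(0.0600) = 11.65 × 2.813 = 32.77 yr.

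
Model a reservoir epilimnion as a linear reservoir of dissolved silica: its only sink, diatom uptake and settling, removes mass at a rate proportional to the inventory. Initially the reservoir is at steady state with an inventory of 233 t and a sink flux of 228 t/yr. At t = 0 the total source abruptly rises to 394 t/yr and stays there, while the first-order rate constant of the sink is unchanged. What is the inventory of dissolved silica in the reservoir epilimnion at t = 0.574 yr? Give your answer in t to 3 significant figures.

306 t

The sink rate constant is k = F₀/M₀ = 228/233 = 0.9785 yr⁻¹.
Solving dM/dt = F₁ − kM with M(0) = M₀ gives M(t) = F₁/k + (M₀ − F₁/k)·e^(−kt).
F₁/k = 394/0.9785 = 402.64 t; kt = 0.9785 × 0.574 = 0.5617, e^(−kt) = 0.5702.
M(0.574) = 402.64 + (233 − 402.64) × 0.5702 = 402.64 − 96.74 = 305.90 t.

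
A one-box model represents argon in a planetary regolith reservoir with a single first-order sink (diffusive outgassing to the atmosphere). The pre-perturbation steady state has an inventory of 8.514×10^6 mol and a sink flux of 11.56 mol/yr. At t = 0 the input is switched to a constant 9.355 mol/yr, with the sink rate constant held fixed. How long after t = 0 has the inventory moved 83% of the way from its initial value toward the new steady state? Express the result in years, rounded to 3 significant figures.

1.31×10^6 yr

τ = M₀/F₀ = 8.514×10^6/11.56 = 736500 yr.
The remaining gap fraction is e^(−t/τ); 83% covered ⇒ e^(−t/τ) = 0.170.
t = −τ ln(0.170) = 736500 × 1.772 = 1.305×10^6 yr.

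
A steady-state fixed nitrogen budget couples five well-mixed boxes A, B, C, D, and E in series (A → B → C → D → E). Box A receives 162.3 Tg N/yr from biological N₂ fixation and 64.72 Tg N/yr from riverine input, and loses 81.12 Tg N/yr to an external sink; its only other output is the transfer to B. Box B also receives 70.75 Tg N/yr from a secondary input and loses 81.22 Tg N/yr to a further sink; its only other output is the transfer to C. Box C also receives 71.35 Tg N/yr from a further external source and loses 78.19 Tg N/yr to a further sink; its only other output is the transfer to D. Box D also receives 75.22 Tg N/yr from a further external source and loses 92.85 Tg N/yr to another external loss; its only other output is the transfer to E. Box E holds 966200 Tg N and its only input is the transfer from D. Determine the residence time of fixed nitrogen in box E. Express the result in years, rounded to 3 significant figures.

8710 yr

Box A: F(A→B) = (162.3 + 64.72) − 81.12 = 145.90 Tg N/yr.
Box B: F(B→C) = (145.90 + 70.75) − 81.22 = 135.43 Tg N/yr.
Box C: F(C→D) = (135.43 + 71.35) − 78.19 = 128.59 Tg N/yr.
Box D: F(D→E) = (128.59 + 75.22) − 92.85 = 110.96 Tg N/yr.
Box E throughput = its input = 110.96 Tg N/yr; τ = 966200 / 110.96 = 8708 yr.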